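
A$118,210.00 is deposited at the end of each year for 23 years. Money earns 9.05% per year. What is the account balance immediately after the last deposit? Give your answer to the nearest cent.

A$8,274,485.79

This is an ordinary annuity: 23 deposits of A$118,210.00 at the end of each year.
Periodic rate r = 0.0905 per year.
FV = PMT × [((1+r)^n − 1)/r] = 118,210 × [(1+r)^23 − 1] / r = A$8,274,485.79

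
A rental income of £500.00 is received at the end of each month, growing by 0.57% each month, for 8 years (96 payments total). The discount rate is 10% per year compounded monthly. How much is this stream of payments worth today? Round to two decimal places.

Periodic rate r = 0.1/12 per month; n is counted in months.
Growing ordinary annuity: PV = PMT₁ × [1 − ((1+g)/(1+r))^n] / (r − g) = 500 × [1 − ((1+0.0057)/(1+r))^96] / (r − 0.0057) = £42,153.37.

£42,153.37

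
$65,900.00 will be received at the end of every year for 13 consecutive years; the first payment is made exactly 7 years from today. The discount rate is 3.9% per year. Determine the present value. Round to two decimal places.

$526,341.10

Ordinary annuity of 13 payments, first payment at period 7.
Periodic rate r = 0.039 per year.
The ordinary-annuity PV formula values the stream one period before the first payment (period 6); discount that back 6 periods:
PV₀ = 65,900 × [1 − (1+r)^−13] / r × (1+r)^−6 = $526,341.10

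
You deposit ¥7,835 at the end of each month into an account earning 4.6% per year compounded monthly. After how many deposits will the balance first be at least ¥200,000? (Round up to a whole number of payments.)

Periodic rate r = 0.046/12 per month; n is counted in months.
Ordinary annuity FV: 200,000 = 7,835 × [((1+r)^n − 1)/r].
(1+r)^n = 1 + 200,000 × r / 7,835, so n = ln(1 + 200,000·r/7,835) / ln(1+r) = 24.40.
Round up to a whole number of payments: n = 25.

25 payments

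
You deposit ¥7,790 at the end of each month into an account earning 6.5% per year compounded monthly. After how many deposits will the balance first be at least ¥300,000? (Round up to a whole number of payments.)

Periodic rate r = 0.065/12 per month; n is counted in months.
Ordinary annuity FV: 300,000 = 7,790 × [((1+r)^n − 1)/r].
(1+r)^n = 1 + 300,000 × r / 7,790, so n = ln(1 + 300,000·r/7,790) / ln(1+r) = 35.07.
Round up to a whole number of payments: n = 36.

36 payments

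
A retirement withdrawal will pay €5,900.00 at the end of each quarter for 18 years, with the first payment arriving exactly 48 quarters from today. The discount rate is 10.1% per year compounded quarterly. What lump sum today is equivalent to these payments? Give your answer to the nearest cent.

Ordinary annuity of 72 payments, first payment at period 48.
Periodic rate r = 0.101/4 per quarter; n is counted in quarters.
The ordinary-annuity PV formula values the stream one period before the first payment (period 47); discount that back 47 periods:
PV₀ = 5,900 × [1 − (1+r)^−72] / r × (1+r)^−47 = €60,357.00

€60,357.00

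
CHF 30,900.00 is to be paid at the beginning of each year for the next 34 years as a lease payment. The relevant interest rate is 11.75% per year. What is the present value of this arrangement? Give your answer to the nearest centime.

CHF 287,152.80

This is an annuity due: 34 payments of CHF 30,900.00 at the beginning of each year.
Periodic rate r = 0.1175 per year.
PV = PMT × [(1 − (1+r)^−n)/r] × (1+r) = 30,900 × [1 − (1+r)^−34] / r × (1+r) = CHF 287,152.80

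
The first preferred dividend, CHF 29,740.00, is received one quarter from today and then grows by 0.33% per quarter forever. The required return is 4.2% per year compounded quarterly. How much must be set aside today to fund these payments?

CHF 4,130,555.56

Periodic rate r = 0.042/4 per quarter.
Growing perpetuity (Gordon): PV = PMT₁ / (r − g) = 29,740 / (r − 0.0033) = CHF 4,130,555.56.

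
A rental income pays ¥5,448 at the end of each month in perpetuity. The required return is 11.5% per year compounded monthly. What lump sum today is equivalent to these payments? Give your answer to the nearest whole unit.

¥568,487

Periodic rate r = 0.115/12 per month.
Level perpetuity: PV = PMT / r = 5,448 / (0.115/12) = ¥568,487.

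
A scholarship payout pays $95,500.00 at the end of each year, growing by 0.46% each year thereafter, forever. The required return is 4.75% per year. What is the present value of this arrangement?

$2,226,107.23

Periodic rate r = 0.0475 per year.
Growing perpetuity (Gordon): PV = PMT₁ / (r − g) = 95,500 / (r − 0.0046) = $2,226,107.23.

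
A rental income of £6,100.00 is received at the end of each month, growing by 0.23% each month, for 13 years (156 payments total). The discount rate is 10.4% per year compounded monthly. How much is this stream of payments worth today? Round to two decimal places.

£601,313.17

Periodic rate r = 0.104/12 per month; n is counted in months.
Growing ordinary annuity: PV = PMT₁ × [1 − ((1+g)/(1+r))^n] / (r − g) = 6,100 × [1 − ((1+0.0023)/(1+r))^156] / (r − 0.0023) = £601,313.17.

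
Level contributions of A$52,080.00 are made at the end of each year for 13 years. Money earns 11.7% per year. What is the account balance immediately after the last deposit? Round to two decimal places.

This is an ordinary annuity: 13 deposits of A$52,080.00 at the end of each year.
Periodic rate r = 0.117 per year.
FV = PMT × [((1+r)^n − 1)/r] = 52,080 × [(1+r)^13 − 1] / r = A$1,430,627.88

A$1,430,627.88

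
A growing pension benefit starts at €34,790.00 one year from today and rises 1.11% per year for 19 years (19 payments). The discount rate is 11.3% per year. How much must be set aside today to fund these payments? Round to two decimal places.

Periodic rate r = 0.113 per year.
Growing ordinary annuity: PV = PMT₁ × [1 − ((1+g)/(1+r))^n] / (r − g) = 34,790 × [1 − ((1+0.0111)/(1+r))^19] / (r − 0.0111) = €286,337.43.

€286,337.43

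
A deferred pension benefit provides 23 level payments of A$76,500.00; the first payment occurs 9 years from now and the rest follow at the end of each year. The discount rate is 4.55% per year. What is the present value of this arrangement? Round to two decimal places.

A$754,504.83

Ordinary annuity of 23 payments, first payment at period 9.
Periodic rate r = 0.0455 per year.
The ordinary-annuity PV formula values the stream one period before the first payment (period 8); discount that back 8 periods:
PV₀ = 76,500 × [1 − (1+r)^−23] / r × (1+r)^−8 = A$754,504.83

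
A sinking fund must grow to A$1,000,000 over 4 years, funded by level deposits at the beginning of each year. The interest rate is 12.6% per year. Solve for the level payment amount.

Level annuity due; solve FV = PMT × [((1+r)^n − 1)/r] × (1+r) for PMT.
Periodic rate r = 0.126 per year.
With n = 4: PMT = 1,000,000 / ([((1+r)^n − 1)/r] × (1+r)) = A$184,195.51

A$184,195.51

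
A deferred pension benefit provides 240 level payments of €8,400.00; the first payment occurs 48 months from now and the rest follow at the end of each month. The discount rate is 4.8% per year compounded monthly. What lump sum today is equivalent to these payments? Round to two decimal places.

€1,072,947.69

Ordinary annuity of 240 payments, first payment at period 48.
Periodic rate r = 0.048/12 per month; n is counted in months.
The ordinary-annuity PV formula values the stream one period before the first payment (period 47); discount that back 47 periods:
PV₀ = 8,400 × [1 − (1+r)^−240] / r × (1+r)^−47 = €1,072,947.69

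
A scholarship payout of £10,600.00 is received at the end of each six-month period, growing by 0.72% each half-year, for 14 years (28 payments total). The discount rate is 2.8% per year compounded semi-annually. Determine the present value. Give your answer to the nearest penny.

£267,680.69

Periodic rate r = 0.028/2 per half-year; n is counted in half-years.
Growing ordinary annuity: PV = PMT₁ × [1 − ((1+g)/(1+r))^n] / (r − g) = 10,600 × [1 − ((1+0.0072)/(1+r))^28] / (r − 0.0072) = £267,680.69.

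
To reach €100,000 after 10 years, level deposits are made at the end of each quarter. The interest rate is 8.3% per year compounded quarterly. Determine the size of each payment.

Level ordinary annuity; solve FV = PMT × [((1+r)^n − 1)/r] for PMT.
Periodic rate r = 0.083/4 per quarter; n is counted in quarters.
With n = 40: PMT = 100,000 / ([((1+r)^n − 1)/r]) = €1,628.83

€1,628.83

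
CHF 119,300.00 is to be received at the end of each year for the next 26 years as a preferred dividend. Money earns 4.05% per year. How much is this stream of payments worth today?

This is an ordinary annuity: 26 payments of CHF 119,300.00 at the end of each year.
Periodic rate r = 0.0405 per year.
PV = PMT × [(1 − (1+r)^−n)/r] = 119,300 × [1 − (1+r)^−26] / r = CHF 1,896,399.43

CHF 1,896,399.43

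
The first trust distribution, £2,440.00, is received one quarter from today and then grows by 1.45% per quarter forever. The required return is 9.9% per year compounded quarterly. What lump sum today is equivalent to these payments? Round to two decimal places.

£238,048.78

Periodic rate r = 0.099/4 per quarter.
Growing perpetuity (Gordon): PV = PMT₁ / (r − g) = 2,440 / (r − 0.0145) = £238,048.78.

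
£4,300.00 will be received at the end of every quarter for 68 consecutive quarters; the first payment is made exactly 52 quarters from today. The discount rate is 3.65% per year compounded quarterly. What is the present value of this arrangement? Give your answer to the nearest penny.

£136,635.53

Ordinary annuity of 68 payments, first payment at period 52.
Periodic rate r = 0.0365/4 per quarter; n is counted in quarters.
The ordinary-annuity PV formula values the stream one period before the first payment (period 51); discount that back 51 periods:
PV₀ = 4,300 × [1 − (1+r)^−68] / r × (1+r)^−51 = £136,635.53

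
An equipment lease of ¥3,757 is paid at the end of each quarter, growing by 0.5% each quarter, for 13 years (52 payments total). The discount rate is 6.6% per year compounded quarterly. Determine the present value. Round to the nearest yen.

Periodic rate r = 0.066/4 per quarter; n is counted in quarters.
Growing ordinary annuity: PV = PMT₁ × [1 − ((1+g)/(1+r))^n] / (r − g) = 3,757 × [1 − ((1+0.005)/(1+r))^52] / (r − 0.005) = ¥145,897.

¥145,897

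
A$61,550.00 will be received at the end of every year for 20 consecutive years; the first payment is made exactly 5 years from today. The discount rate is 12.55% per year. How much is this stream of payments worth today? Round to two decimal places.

Ordinary annuity of 20 payments, first payment at period 5.
Periodic rate r = 0.1255 per year.
The ordinary-annuity PV formula values the stream one period before the first payment (period 4); discount that back 4 periods:
PV₀ = 61,550 × [1 − (1+r)^−20] / r × (1+r)^−4 = A$276,907.33

A$276,907.33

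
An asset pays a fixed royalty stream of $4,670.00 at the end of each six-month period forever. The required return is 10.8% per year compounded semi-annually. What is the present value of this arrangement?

$86,481.48

Periodic rate r = 0.108/2 per half-year.
Level perpetuity: PV = PMT / r = 4,670 / (0.108/2) = $86,481.48.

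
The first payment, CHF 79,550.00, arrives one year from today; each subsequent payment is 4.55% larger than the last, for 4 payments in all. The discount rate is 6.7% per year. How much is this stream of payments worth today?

Periodic rate r = 0.067 per year.
Growing ordinary annuity: PV = PMT₁ × [1 − ((1+g)/(1+r))^n] / (r − g) = 79,550 × [1 − ((1+0.0455)/(1+r))^4] / (r − 0.0455) = CHF 289,326.12.

CHF 289,326.12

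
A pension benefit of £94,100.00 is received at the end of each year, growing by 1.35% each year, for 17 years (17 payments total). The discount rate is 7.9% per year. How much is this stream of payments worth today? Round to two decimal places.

Periodic rate r = 0.079 per year.
Growing ordinary annuity: PV = PMT₁ × [1 − ((1+g)/(1+r))^n] / (r − g) = 94,100 × [1 − ((1+0.0135)/(1+r))^17] / (r − 0.0135) = £941,205.22.

£941,205.22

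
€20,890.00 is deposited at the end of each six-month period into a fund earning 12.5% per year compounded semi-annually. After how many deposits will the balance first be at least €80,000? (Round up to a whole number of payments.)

Periodic rate r = 0.125/2 per half-year; n is counted in half-years.
Ordinary annuity FV: 80,000 = 20,890 × [((1+r)^n − 1)/r].
(1+r)^n = 1 + 80,000 × r / 20,890, so n = ln(1 + 80,000·r/20,890) / ln(1+r) = 3.54.
Round up to a whole number of payments: n = 4.

4 payments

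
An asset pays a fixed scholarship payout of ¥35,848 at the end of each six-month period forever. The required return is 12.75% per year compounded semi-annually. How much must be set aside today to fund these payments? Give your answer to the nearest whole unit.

¥562,322

Periodic rate r = 0.1275/2 per half-year.
Level perpetuity: PV = PMT / r = 35,848 / (0.1275/2) = ¥562,322.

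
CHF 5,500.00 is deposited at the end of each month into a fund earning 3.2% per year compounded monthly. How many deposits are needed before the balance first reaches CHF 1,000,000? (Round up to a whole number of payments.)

149 payments

Periodic rate r = 0.032/12 per month; n is counted in months.
Ordinary annuity FV: 1,000,000 = 5,500 × [((1+r)^n − 1)/r].
(1+r)^n = 1 + 1,000,000 × r / 5,500, so n = ln(1 + 1,000,000·r/5,500) / ln(1+r) = 148.44.
Round up to a whole number of payments: n = 149.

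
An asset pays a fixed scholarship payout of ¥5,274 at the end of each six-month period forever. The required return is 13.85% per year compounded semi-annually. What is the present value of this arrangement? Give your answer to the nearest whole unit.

Periodic rate r = 0.1385/2 per half-year.
Level perpetuity: PV = PMT / r = 5,274 / (0.1385/2) = ¥76,159.

¥76,159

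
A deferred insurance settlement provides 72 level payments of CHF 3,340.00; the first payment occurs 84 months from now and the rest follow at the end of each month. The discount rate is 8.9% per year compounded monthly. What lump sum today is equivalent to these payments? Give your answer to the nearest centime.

CHF 100,622.89

Ordinary annuity of 72 payments, first payment at period 84.
Periodic rate r = 0.089/12 per month; n is counted in months.
The ordinary-annuity PV formula values the stream one period before the first payment (period 83); discount that back 83 periods:
PV₀ = 3,340 × [1 − (1+r)^−72] / r × (1+r)^−83 = CHF 100,622.89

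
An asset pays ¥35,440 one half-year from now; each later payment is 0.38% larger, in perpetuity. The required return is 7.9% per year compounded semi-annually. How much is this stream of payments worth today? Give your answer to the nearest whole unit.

¥992,717

Periodic rate r = 0.079/2 per half-year.
Growing perpetuity (Gordon): PV = PMT₁ / (r − g) = 35,440 / (r − 0.0038) = ¥992,717.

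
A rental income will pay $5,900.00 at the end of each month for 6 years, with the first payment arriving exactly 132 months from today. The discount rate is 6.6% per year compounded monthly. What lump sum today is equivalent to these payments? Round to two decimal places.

Ordinary annuity of 72 payments, first payment at period 132.
Periodic rate r = 0.066/12 per month; n is counted in months.
The ordinary-annuity PV formula values the stream one period before the first payment (period 131); discount that back 131 periods:
PV₀ = 5,900 × [1 − (1+r)^−72] / r × (1+r)^−131 = $170,610.17

$170,610.17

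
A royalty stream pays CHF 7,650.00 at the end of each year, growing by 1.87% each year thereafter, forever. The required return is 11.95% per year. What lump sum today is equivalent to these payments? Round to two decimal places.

CHF 75,892.86

Periodic rate r = 0.1195 per year.
Growing perpetuity (Gordon): PV = PMT₁ / (r − g) = 7,650 / (r − 0.0187) = CHF 75,892.86.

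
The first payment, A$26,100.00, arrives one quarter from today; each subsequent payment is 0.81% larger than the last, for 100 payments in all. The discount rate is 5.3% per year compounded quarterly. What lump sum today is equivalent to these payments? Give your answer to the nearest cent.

A$2,023,338.25

Periodic rate r = 0.053/4 per quarter; n is counted in quarters.
Growing ordinary annuity: PV = PMT₁ × [1 − ((1+g)/(1+r))^n] / (r − g) = 26,100 × [1 − ((1+0.0081)/(1+r))^100] / (r − 0.0081) = A$2,023,338.25.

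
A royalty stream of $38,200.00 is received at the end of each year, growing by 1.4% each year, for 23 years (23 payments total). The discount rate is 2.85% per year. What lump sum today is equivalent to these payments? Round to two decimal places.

Periodic rate r = 0.0285 per year.
Growing ordinary annuity: PV = PMT₁ × [1 − ((1+g)/(1+r))^n] / (r − g) = 38,200 × [1 − ((1+0.014)/(1+r))^23] / (r − 0.014) = $733,975.57.

$733,975.57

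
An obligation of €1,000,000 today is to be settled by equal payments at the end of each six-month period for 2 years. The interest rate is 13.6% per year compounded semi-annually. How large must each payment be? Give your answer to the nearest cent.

€293,896.28

Level ordinary annuity; solve PV = PMT × [(1 − (1+r)^−n)/r] for PMT.
Periodic rate r = 0.136/2 per half-year; n is counted in half-years.
With n = 4: PMT = 1,000,000 / ([(1 − (1+r)^−n)/r]) = €293,896.28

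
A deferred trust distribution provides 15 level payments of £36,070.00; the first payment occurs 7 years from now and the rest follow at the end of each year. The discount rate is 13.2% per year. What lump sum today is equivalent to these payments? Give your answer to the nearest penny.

£109,644.71

Ordinary annuity of 15 payments, first payment at period 7.
Periodic rate r = 0.132 per year.
The ordinary-annuity PV formula values the stream one period before the first payment (period 6); discount that back 6 periods:
PV₀ = 36,070 × [1 − (1+r)^−15] / r × (1+r)^−6 = £109,644.71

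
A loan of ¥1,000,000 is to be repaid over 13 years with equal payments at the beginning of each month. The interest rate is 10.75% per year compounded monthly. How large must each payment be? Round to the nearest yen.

Level annuity due; solve PV = PMT × [(1 − (1+r)^−n)/r] × (1+r) for PMT.
Periodic rate r = 0.1075/12 per month; n is counted in months.
With n = 156: PMT = 1,000,000 / ([(1 − (1+r)^−n)/r] × (1+r)) = ¥11,819

¥11,819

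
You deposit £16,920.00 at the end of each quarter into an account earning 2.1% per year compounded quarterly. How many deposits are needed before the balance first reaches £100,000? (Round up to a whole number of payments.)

6 payments

Periodic rate r = 0.021/4 per quarter; n is counted in quarters.
Ordinary annuity FV: 100,000 = 16,920 × [((1+r)^n − 1)/r].
(1+r)^n = 1 + 100,000 × r / 16,920, so n = ln(1 + 100,000·r/16,920) / ln(1+r) = 5.84.
Round up to a whole number of payments: n = 6.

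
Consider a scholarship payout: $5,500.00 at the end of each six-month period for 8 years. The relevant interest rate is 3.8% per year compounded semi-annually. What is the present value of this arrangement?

$75,272.36

This is an ordinary annuity: 16 payments of $5,500.00 at the end of each six-month period.
Periodic rate r = 0.038/2 per half-year; n is counted in half-years.
PV = PMT × [(1 − (1+r)^−n)/r] = 5,500 × [1 − (1+r)^−16] / r = $75,272.36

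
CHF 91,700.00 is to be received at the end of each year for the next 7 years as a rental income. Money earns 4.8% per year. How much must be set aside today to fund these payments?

This is an ordinary annuity: 7 payments of CHF 91,700.00 at the end of each year.
Periodic rate r = 0.048 per year.
PV = PMT × [(1 − (1+r)^−n)/r] = 91,700 × [1 − (1+r)^−7] / r = CHF 534,477.86

CHF 534,477.86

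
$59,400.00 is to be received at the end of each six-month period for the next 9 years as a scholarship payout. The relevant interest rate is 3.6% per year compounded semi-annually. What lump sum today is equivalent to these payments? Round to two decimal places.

$906,386.99

This is an ordinary annuity: 18 payments of $59,400.00 at the end of each six-month period.
Periodic rate r = 0.036/2 per half-year; n is counted in half-years.
PV = PMT × [(1 − (1+r)^−n)/r] = 59,400 × [1 − (1+r)^−18] / r = $906,386.99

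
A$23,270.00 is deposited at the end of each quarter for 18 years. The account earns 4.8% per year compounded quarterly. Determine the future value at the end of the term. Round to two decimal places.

A$2,638,161.37

This is an ordinary annuity: 72 deposits of A$23,270.00 at the end of each quarter.
Periodic rate r = 0.048/4 per quarter; n is counted in quarters.
FV = PMT × [((1+r)^n − 1)/r] = 23,270 × [(1+r)^72 − 1] / r = A$2,638,161.37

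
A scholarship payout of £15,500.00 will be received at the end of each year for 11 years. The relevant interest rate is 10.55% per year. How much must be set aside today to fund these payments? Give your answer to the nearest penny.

£98,174.10

This is an ordinary annuity: 11 payments of £15,500.00 at the end of each year.
Periodic rate r = 0.1055 per year.
PV = PMT × [(1 − (1+r)^−n)/r] = 15,500 × [1 − (1+r)^−11] / r = £98,174.10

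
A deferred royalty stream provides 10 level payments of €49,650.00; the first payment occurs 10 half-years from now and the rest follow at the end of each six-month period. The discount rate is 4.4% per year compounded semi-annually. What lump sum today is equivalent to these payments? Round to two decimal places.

€362,851.81

Ordinary annuity of 10 payments, first payment at period 10.
Periodic rate r = 0.044/2 per half-year; n is counted in half-years.
The ordinary-annuity PV formula values the stream one period before the first payment (period 9); discount that back 9 periods:
PV₀ = 49,650 × [1 − (1+r)^−10] / r × (1+r)^−9 = €362,851.81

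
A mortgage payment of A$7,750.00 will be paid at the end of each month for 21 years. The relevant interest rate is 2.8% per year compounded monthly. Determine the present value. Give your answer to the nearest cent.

A$1,475,320.06

This is an ordinary annuity: 252 payments of A$7,750.00 at the end of each month.
Periodic rate r = 0.028/12 per month; n is counted in months.
PV = PMT × [(1 − (1+r)^−n)/r] = 7,750 × [1 − (1+r)^−252] / r = A$1,475,320.06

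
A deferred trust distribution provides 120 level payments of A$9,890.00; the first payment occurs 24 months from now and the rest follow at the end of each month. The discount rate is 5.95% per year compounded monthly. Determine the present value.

Ordinary annuity of 120 payments, first payment at period 24.
Periodic rate r = 0.0595/12 per month; n is counted in months.
The ordinary-annuity PV formula values the stream one period before the first payment (period 23); discount that back 23 periods:
PV₀ = 9,890 × [1 − (1+r)^−120] / r × (1+r)^−23 = A$796,838.85

A$796,838.85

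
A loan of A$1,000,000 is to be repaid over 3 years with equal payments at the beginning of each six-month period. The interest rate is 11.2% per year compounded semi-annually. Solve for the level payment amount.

Level annuity due; solve PV = PMT × [(1 − (1+r)^−n)/r] × (1+r) for PMT.
Periodic rate r = 0.112/2 per half-year; n is counted in half-years.
With n = 6: PMT = 1,000,000 / ([(1 − (1+r)^−n)/r] × (1+r)) = A$190,164.69

A$190,164.69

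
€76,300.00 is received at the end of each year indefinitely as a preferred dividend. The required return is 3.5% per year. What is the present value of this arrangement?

Periodic rate r = 0.035 per year.
Level perpetuity: PV = PMT / r = 76,300 / (0.035) = €2,180,000.00.

€2,180,000.00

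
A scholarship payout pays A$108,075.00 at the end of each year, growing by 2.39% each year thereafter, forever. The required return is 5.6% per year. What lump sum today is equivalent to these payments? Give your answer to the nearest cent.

A$3,366,822.43

Periodic rate r = 0.056 per year.
Growing perpetuity (Gordon): PV = PMT₁ / (r − g) = 108,075 / (r − 0.0239) = A$3,366,822.43.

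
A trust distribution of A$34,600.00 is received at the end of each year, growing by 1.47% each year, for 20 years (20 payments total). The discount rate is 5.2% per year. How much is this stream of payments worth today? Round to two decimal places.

Periodic rate r = 0.052 per year.
Growing ordinary annuity: PV = PMT₁ × [1 − ((1+g)/(1+r))^n] / (r − g) = 34,600 × [1 − ((1+0.0147)/(1+r))^20] / (r − 0.0147) = A$476,998.91.

A$476,998.91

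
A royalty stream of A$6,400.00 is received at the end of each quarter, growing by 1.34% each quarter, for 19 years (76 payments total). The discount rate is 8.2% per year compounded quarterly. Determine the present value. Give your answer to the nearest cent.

A$371,157.65

Periodic rate r = 0.082/4 per quarter; n is counted in quarters.
Growing ordinary annuity: PV = PMT₁ × [1 − ((1+g)/(1+r))^n] / (r − g) = 6,400 × [1 − ((1+0.0134)/(1+r))^76] / (r − 0.0134) = A$371,157.65.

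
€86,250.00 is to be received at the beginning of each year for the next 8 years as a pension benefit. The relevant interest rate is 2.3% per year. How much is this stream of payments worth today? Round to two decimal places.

€638,077.89

This is an annuity due: 8 payments of €86,250.00 at the beginning of each year.
Periodic rate r = 0.023 per year.
PV = PMT × [(1 − (1+r)^−n)/r] × (1+r) = 86,250 × [1 − (1+r)^−8] / r × (1+r) = €638,077.89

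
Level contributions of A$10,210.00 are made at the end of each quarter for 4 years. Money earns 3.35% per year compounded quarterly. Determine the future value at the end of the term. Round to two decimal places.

A$174,033.22

This is an ordinary annuity: 16 deposits of A$10,210.00 at the end of each quarter.
Periodic rate r = 0.0335/4 per quarter; n is counted in quarters.
FV = PMT × [((1+r)^n − 1)/r] = 10,210 × [(1+r)^16 − 1] / r = A$174,033.22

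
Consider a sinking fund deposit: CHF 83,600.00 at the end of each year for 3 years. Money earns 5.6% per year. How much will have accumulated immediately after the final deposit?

CHF 265,106.97

This is an ordinary annuity: 3 deposits of CHF 83,600.00 at the end of each year.
Periodic rate r = 0.056 per year.
FV = PMT × [((1+r)^n − 1)/r] = 83,600 × [(1+r)^3 − 1] / r = CHF 265,106.97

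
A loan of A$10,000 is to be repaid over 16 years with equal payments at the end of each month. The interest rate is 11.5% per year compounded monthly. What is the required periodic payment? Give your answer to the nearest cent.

A$114.12

Level ordinary annuity; solve PV = PMT × [(1 − (1+r)^−n)/r] for PMT.
Periodic rate r = 0.115/12 per month; n is counted in months.
With n = 192: PMT = 10,000 / ([(1 − (1+r)^−n)/r]) = A$114.12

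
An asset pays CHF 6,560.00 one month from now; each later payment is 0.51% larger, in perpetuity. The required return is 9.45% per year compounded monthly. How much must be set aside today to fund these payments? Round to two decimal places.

CHF 2,363,963.96

Periodic rate r = 0.0945/12 per month.
Growing perpetuity (Gordon): PV = PMT₁ / (r − g) = 6,560 / (r − 0.0051) = CHF 2,363,963.96.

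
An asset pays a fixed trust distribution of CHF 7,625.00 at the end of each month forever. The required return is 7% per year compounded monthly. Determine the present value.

Periodic rate r = 0.07/12 per month.
Level perpetuity: PV = PMT / r = 7,625 / (0.07/12) = CHF 1,307,142.86.

CHF 1,307,142.86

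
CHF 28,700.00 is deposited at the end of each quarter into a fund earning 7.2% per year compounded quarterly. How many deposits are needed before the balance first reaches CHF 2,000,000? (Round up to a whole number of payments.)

46 payments

Periodic rate r = 0.072/4 per quarter; n is counted in quarters.
Ordinary annuity FV: 2,000,000 = 28,700 × [((1+r)^n − 1)/r].
(1+r)^n = 1 + 2,000,000 × r / 28,700, so n = ln(1 + 2,000,000·r/28,700) / ln(1+r) = 45.56.
Round up to a whole number of payments: n = 46.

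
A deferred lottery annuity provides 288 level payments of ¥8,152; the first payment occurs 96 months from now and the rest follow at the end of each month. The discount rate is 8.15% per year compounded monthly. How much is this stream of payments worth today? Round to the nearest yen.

Ordinary annuity of 288 payments, first payment at period 96.
Periodic rate r = 0.0815/12 per month; n is counted in months.
The ordinary-annuity PV formula values the stream one period before the first payment (period 95); discount that back 95 periods:
PV₀ = 8,152 × [1 − (1+r)^−288] / r × (1+r)^−95 = ¥541,164

¥541,164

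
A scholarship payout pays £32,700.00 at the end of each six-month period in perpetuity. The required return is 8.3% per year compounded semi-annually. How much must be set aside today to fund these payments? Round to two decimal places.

Periodic rate r = 0.083/2 per half-year.
Level perpetuity: PV = PMT / r = 32,700 / (0.083/2) = £787,951.81.

£787,951.81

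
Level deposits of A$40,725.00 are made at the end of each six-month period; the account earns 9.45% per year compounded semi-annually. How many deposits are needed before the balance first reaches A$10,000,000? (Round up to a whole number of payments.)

55 payments

Periodic rate r = 0.0945/2 per half-year; n is counted in half-years.
Ordinary annuity FV: 10,000,000 = 40,725 × [((1+r)^n − 1)/r].
(1+r)^n = 1 + 10,000,000 × r / 40,725, so n = ln(1 + 10,000,000·r/40,725) / ln(1+r) = 54.88.
Round up to a whole number of payments: n = 55.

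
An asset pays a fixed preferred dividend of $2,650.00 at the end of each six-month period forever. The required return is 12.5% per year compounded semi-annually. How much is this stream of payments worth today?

$42,400.00

Periodic rate r = 0.125/2 per half-year.
Level perpetuity: PV = PMT / r = 2,650 / (0.125/2) = $42,400.00.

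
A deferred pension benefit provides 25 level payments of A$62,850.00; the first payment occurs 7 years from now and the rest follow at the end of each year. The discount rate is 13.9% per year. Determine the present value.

A$199,085.40

Ordinary annuity of 25 payments, first payment at period 7.
Periodic rate r = 0.139 per year.
The ordinary-annuity PV formula values the stream one period before the first payment (period 6); discount that back 6 periods:
PV₀ = 62,850 × [1 − (1+r)^−25] / r × (1+r)^−6 = A$199,085.40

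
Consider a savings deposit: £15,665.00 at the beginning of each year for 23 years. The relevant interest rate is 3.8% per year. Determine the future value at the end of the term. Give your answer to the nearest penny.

This is an annuity due: 23 deposits of £15,665.00 at the beginning of each year.
Periodic rate r = 0.038 per year.
FV = PMT × [((1+r)^n − 1)/r] × (1+r) = 15,665 × [(1+r)^23 − 1] / r × (1+r) = £581,079.85

£581,079.85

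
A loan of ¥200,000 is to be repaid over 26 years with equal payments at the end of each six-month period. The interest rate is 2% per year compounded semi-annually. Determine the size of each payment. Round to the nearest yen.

¥4,951

Level ordinary annuity; solve PV = PMT × [(1 − (1+r)^−n)/r] for PMT.
Periodic rate r = 0.02/2 per half-year; n is counted in half-years.
With n = 52: PMT = 200,000 / ([(1 − (1+r)^−n)/r]) = ¥4,951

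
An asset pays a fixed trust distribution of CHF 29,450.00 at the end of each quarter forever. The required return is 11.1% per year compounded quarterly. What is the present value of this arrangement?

Periodic rate r = 0.111/4 per quarter.
Level perpetuity: PV = PMT / r = 29,450 / (0.111/4) = CHF 1,061,261.26.

CHF 1,061,261.26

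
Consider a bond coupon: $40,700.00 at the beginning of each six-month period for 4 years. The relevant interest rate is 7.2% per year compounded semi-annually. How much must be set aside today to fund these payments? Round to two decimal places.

$288,635.85

This is an annuity due: 8 payments of $40,700.00 at the beginning of each six-month period.
Periodic rate r = 0.072/2 per half-year; n is counted in half-years.
PV = PMT × [(1 − (1+r)^−n)/r] × (1+r) = 40,700 × [1 − (1+r)^−8] / r × (1+r) = $288,635.85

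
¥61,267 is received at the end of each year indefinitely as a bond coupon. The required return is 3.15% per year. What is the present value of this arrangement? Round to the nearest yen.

¥1,944,984

Periodic rate r = 0.0315 per year.
Level perpetuity: PV = PMT / r = 61,267 / (0.0315) = ¥1,944,984.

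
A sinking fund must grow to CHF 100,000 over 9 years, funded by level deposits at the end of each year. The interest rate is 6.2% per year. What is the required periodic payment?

Level ordinary annuity; solve FV = PMT × [((1+r)^n − 1)/r] for PMT.
Periodic rate r = 0.062 per year.
With n = 9: PMT = 100,000 / ([((1+r)^n − 1)/r]) = CHF 8,630.46

CHF 8,630.46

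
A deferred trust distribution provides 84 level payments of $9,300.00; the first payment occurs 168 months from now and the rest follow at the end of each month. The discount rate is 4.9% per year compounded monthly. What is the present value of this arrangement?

$334,284.14

Ordinary annuity of 84 payments, first payment at period 168.
Periodic rate r = 0.049/12 per month; n is counted in months.
The ordinary-annuity PV formula values the stream one period before the first payment (period 167); discount that back 167 periods:
PV₀ = 9,300 × [1 − (1+r)^−84] / r × (1+r)^−167 = $334,284.14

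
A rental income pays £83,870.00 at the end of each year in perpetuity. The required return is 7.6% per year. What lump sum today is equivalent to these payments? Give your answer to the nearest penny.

Periodic rate r = 0.076 per year.
Level perpetuity: PV = PMT / r = 83,870 / (0.076) = £1,103,552.63.

£1,103,552.63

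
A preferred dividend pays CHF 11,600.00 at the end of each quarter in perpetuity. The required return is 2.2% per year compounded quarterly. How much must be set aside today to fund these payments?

Periodic rate r = 0.022/4 per quarter.
Level perpetuity: PV = PMT / r = 11,600 / (0.022/4) = CHF 2,109,090.91.

CHF 2,109,090.91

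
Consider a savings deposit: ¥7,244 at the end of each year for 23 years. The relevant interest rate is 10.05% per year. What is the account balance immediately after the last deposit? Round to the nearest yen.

¥580,124

This is an ordinary annuity: 23 deposits of ¥7,244 at the end of each year.
Periodic rate r = 0.1005 per year.
FV = PMT × [((1+r)^n − 1)/r] = 7,244 × [(1+r)^23 − 1] / r = ¥580,124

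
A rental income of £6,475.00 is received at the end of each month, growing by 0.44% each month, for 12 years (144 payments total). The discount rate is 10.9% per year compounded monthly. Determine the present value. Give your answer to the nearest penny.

£675,011.99

Periodic rate r = 0.109/12 per month; n is counted in months.
Growing ordinary annuity: PV = PMT₁ × [1 − ((1+g)/(1+r))^n] / (r − g) = 6,475 × [1 − ((1+0.0044)/(1+r))^144] / (r − 0.0044) = £675,011.99.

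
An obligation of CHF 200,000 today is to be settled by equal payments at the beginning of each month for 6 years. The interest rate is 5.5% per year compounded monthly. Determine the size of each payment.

Level annuity due; solve PV = PMT × [(1 − (1+r)^−n)/r] × (1+r) for PMT.
Periodic rate r = 0.055/12 per month; n is counted in months.
With n = 72: PMT = 200,000 / ([(1 − (1+r)^−n)/r] × (1+r)) = CHF 3,252.67

CHF 3,252.67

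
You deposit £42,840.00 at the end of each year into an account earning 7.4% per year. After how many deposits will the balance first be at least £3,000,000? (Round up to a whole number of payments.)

26 payments

Periodic rate r = 0.074 per year.
Ordinary annuity FV: 3,000,000 = 42,840 × [((1+r)^n − 1)/r].
(1+r)^n = 1 + 3,000,000 × r / 42,840, so n = ln(1 + 3,000,000·r/42,840) / ln(1+r) = 25.52.
Round up to a whole number of payments: n = 26.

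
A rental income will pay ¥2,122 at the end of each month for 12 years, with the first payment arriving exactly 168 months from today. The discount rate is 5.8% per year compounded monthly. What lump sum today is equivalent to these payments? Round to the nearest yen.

¥98,237

Ordinary annuity of 144 payments, first payment at period 168.
Periodic rate r = 0.058/12 per month; n is counted in months.
The ordinary-annuity PV formula values the stream one period before the first payment (period 167); discount that back 167 periods:
PV₀ = 2,122 × [1 − (1+r)^−144] / r × (1+r)^−167 = ¥98,237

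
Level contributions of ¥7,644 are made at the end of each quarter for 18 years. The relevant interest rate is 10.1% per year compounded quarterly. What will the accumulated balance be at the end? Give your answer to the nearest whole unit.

¥1,520,337

This is an ordinary annuity: 72 deposits of ¥7,644 at the end of each quarter.
Periodic rate r = 0.101/4 per quarter; n is counted in quarters.
FV = PMT × [((1+r)^n − 1)/r] = 7,644 × [(1+r)^72 − 1] / r = ¥1,520,337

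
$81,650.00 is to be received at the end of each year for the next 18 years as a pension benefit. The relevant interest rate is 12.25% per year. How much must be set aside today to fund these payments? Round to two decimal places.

$583,264.98

This is an ordinary annuity: 18 payments of $81,650.00 at the end of each year.
Periodic rate r = 0.1225 per year.
PV = PMT × [(1 − (1+r)^−n)/r] = 81,650 × [1 − (1+r)^−18] / r = $583,264.98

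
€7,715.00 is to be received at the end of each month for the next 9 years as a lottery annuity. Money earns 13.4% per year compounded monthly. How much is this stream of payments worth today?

This is an ordinary annuity: 108 payments of €7,715.00 at the end of each month.
Periodic rate r = 0.134/12 per month; n is counted in months.
PV = PMT × [(1 − (1+r)^−n)/r] = 7,715 × [1 − (1+r)^−108] / r = €482,659.45

€482,659.45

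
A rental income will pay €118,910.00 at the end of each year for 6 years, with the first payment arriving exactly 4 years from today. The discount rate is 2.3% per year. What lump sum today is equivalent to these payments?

Ordinary annuity of 6 payments, first payment at period 4.
Periodic rate r = 0.023 per year.
The ordinary-annuity PV formula values the stream one period before the first payment (period 3); discount that back 3 periods:
PV₀ = 118,910 × [1 − (1+r)^−6] / r × (1+r)^−3 = €615,893.26

€615,893.26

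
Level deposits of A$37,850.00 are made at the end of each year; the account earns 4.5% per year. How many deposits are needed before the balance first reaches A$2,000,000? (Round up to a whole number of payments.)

Periodic rate r = 0.045 per year.
Ordinary annuity FV: 2,000,000 = 37,850 × [((1+r)^n − 1)/r].
(1+r)^n = 1 + 2,000,000 × r / 37,850, so n = ln(1 + 2,000,000·r/37,850) / ln(1+r) = 27.65.
Round up to a whole number of payments: n = 28.

28 payments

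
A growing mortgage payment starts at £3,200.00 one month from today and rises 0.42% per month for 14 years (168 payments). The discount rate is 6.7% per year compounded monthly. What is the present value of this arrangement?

£477,626.19

Periodic rate r = 0.067/12 per month; n is counted in months.
Growing ordinary annuity: PV = PMT₁ × [1 − ((1+g)/(1+r))^n] / (r − g) = 3,200 × [1 − ((1+0.0042)/(1+r))^168] / (r − 0.0042) = £477,626.19.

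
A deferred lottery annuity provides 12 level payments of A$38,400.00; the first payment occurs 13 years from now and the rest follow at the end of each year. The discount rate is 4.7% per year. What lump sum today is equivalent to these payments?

A$199,500.33

Ordinary annuity of 12 payments, first payment at period 13.
Periodic rate r = 0.047 per year.
The ordinary-annuity PV formula values the stream one period before the first payment (period 12); discount that back 12 periods:
PV₀ = 38,400 × [1 − (1+r)^−12] / r × (1+r)^−12 = A$199,500.33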